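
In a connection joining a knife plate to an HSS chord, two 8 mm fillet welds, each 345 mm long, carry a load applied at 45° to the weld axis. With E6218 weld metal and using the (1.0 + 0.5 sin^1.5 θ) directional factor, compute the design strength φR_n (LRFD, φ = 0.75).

φR_n ≈ 1410 kN

E62XX → F_EXX = 620 MPa.
t_e = 0.707 × 8 = 5.656 mm; A_we = 5.656 × 690 = 3903 mm².
Directional factor: 1.0 + 0.5 sin^1.5(45°) = 1.297.
F_nw = 0.6 × 620 × 1.297 = 482.6 MPa.
φR_n = 0.75 × 482.6 × 3903 × 10⁻³ = 1413 kN.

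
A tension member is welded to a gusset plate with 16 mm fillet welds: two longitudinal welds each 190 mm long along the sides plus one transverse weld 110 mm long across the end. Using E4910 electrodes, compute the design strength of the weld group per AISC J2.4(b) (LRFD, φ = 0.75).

φR_n ≈ 1220 kN

E49XX → F_EXX = 490 MPa.
t_e = 0.707 × 16 = 11.31 mm.
R_nwl = 0.6 × 490 × 11.31 × 380 × 10⁻³ = 1264 kN (longitudinal, 2 welds).
R_nwt = 0.6 × 490 × 11.31 × 110 × 10⁻³ = 365.8 kN (transverse, base value).
(i) R_nwl + R_nwt = 1630 kN; (ii) 0.85 R_nwl + 1.5 R_nwt = 1623 kN.
R_n = max = 1630 kN [governs: (i)]; φR_n = 1222 kN.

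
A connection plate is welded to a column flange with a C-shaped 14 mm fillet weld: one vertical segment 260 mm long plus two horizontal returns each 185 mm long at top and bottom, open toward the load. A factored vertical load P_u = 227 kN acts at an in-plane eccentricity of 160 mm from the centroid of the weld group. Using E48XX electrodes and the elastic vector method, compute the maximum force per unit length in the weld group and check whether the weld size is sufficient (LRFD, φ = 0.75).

f_max ≈ 954 N/mm; adequate

E48XX → F_EXX = 480 MPa.
Total weld length L_w = 630 mm. Treat welds as unit-width lines.
Centroid: x̄ = 2×185×92.5 / 630 = 54.33 mm from the vertical weld.
Polar moment about centroid: J = I_x + I_y = [260³/12 + 2×185×130²] + [260×54.33² + 2(185³/12 + 185×38.17²)] = 10080000 mm³.
Direct shear f_v = P/L_w = 227×10³ / 630 = 360.3 N/mm (vertical).
Torsion M = P·e = 227×10³ × 160 = 36320000 N·mm.
Critical point at (x, y) = (130.7, 130) from centroid. f_tx = M·y/J = 468.4 N/mm; f_ty = M·x/J = 470.9 N/mm.
Resultant f_max = √[f_tx² + (f_v + f_ty)²] = √[468.4² + (360.3 + 470.9)²] = 954.1 N/mm.
Capacity per unit length: φr_n = 0.75 × 0.6 × 480 × (0.707 × 14) = 2138 N/mm.
954.1 ≤ 2138 → adequate.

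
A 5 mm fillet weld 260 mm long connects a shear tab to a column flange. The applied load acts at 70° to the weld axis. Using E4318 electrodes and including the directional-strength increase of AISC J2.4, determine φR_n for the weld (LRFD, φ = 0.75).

φR_n ≈ 259 kN

E43XX → F_EXX = 430 MPa.
t_e = 0.707 × 5 = 3.535 mm; A_we = 3.535 × 260 = 919.1 mm².
Directional factor: 1.0 + 0.5 sin^1.5(70°) = 1.455.
F_nw = 0.6 × 430 × 1.455 = 375.5 MPa.
φR_n = 0.75 × 375.5 × 919.1 × 10⁻³ = 258.8 kN.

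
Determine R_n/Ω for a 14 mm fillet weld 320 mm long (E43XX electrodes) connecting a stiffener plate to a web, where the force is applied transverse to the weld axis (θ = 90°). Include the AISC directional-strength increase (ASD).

R_n/Ω ≈ 613 kN

E43XX → F_EXX = 430 MPa.
t_e = 0.707 × 14 = 9.898 mm; A_we = 9.898 × 320 = 3167 mm².
Directional factor: 1.0 + 0.5 sin^1.5(90°) = 1.5.
F_nw = 0.6 × 430 × 1.5 = 387 MPa.
R_n/Ω = (387 × 3167) / 2.0 × 10⁻³ = 612.9 kN.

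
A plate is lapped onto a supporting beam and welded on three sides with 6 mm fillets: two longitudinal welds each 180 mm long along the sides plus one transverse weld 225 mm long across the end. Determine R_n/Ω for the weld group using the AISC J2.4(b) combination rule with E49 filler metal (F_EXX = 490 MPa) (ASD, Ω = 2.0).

t_e = 0.707 × 6 = 4.242 mm.
R_nwl = 0.6 × 490 × 4.242 × 360 × 10⁻³ = 449 kN (longitudinal, 2 welds).
R_nwt = 0.6 × 490 × 4.242 × 225 × 10⁻³ = 280.6 kN (transverse, base value).
(i) R_nwl + R_nwt = 729.6 kN; (ii) 0.85 R_nwl + 1.5 R_nwt = 802.5 kN.
R_n = max = 802.5 kN [governs: (ii)]; R_n/Ω = 401.3 kN.

R_n/Ω ≈ 401 kN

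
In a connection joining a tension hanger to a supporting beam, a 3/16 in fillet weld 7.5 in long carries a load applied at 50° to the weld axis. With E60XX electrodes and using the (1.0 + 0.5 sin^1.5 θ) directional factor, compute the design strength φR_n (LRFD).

φR_n ≈ 35.8 kip

E60XX → F_EXX = 60 ksi.
t_e = 0.707 × 0.1875 = 0.1326 in; A_we = 0.1326 × 7.5 = 0.9942 in².
Directional factor: 1.0 + 0.5 sin^1.5(50°) = 1.335.
F_nw = 0.6 × 60 × 1.335 = 48.07 ksi.
φR_n = 0.75 × 48.07 × 0.9942 = 35.84 kip.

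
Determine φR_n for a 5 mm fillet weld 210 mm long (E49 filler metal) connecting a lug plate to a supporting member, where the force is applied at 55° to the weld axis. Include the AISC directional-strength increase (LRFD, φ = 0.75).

E49XX → F_EXX = 490 MPa.
t_e = 0.707 × 5 = 3.535 mm; A_we = 3.535 × 210 = 742.3 mm².
Directional factor: 1.0 + 0.5 sin^1.5(55°) = 1.371.
F_nw = 0.6 × 490 × 1.371 = 403 MPa.
φR_n = 0.75 × 403 × 742.3 × 10⁻³ = 224.4 kN.

φR_n ≈ 224 kN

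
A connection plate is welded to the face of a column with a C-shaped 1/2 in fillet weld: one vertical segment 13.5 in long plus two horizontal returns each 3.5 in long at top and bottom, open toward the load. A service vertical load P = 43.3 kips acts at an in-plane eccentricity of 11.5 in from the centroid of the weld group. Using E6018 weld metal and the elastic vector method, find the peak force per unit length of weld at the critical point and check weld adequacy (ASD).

f_max ≈ 7.79 kip/in; NOT adequate

E60XX → F_EXX = 60 ksi.
Total weld length L_w = 20.5 in. Treat welds as unit-width lines.
Centroid: x̄ = 2×3.5×1.75 / 20.5 = 0.5976 in from the vertical weld.
Polar moment about centroid: J = I_x + I_y = [13.5³/12 + 2×3.5×6.75²] + [13.5×0.5976² + 2(3.5³/12 + 3.5×1.152²)] = 545.2 in³.
Direct shear f_v = P/L_w = 43.3 / 20.5 = 2.112 kip/in (vertical).
Torsion M = P·e = 43.3 × 11.5 = 497.95 kip·in.
Critical point at (x, y) = (2.902, 6.75) from centroid. f_tx = M·y/J = 6.165 kip/in; f_ty = M·x/J = 2.651 kip/in.
Resultant f_max = √[f_tx² + (f_v + f_ty)²] = √[6.165² + (2.112 + 2.651)²] = 7.79 kip/in.
Capacity per unit length: r_n/Ω = (1/2.0) × 0.6 × 60 × (0.707 × 0.5) = 6.363 kip/in.
7.79 > 6.363 → NOT adequate.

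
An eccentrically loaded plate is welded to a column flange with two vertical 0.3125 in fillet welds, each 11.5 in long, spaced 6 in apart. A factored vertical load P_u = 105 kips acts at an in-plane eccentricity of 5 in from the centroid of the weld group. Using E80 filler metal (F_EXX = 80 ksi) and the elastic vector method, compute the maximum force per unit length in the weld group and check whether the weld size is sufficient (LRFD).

Total weld length L_w = 23 in. Treat welds as unit-width lines.
Polar moment about centroid: J = 2[d³/12 + d(b/2)²] = 2[11.5³/12 + 11.5×3²] = 460.5 in³.
Direct shear f_v = P/L_w = 105 / 23 = 4.565 kip/in (vertical).
Torsion M = P·e = 105 × 5 = 525 kip·in.
Critical point at (x, y) = (3, 5.75) from centroid. f_tx = M·y/J = 6.556 kip/in; f_ty = M·x/J = 3.42 kip/in.
Resultant f_max = √[f_tx² + (f_v + f_ty)²] = √[6.556² + (4.565 + 3.42)²] = 10.33 kip/in.
Capacity per unit length: φr_n = 0.75 × 0.6 × 80 × (0.707 × 0.3125) = 7.954 kip/in.
10.33 > 7.954 → NOT adequate.

f_max ≈ 10.3 kip/in; NOT adequate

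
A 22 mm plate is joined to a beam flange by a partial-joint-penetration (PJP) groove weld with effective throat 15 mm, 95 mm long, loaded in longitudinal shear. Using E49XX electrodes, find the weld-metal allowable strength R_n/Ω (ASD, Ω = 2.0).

E49XX → F_EXX = 490 MPa.
Effective throat (given) t_e = 15 mm.
A_we = 15 × 95 = 1425 mm².
F_nw = 0.6 F_EXX = 294 MPa.
R_n/Ω = (294 × 1425) / 2.0 × 10⁻³ = 209.5 kN.

R_n/Ω ≈ 209 kN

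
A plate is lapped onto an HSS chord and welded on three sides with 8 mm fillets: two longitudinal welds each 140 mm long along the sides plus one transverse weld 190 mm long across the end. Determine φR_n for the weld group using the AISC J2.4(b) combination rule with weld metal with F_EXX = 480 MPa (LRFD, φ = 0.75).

φR_n ≈ 639 kN

t_e = 0.707 × 8 = 5.656 mm.
R_nwl = 0.6 × 480 × 5.656 × 280 × 10⁻³ = 456.1 kN (longitudinal, 2 welds).
R_nwt = 0.6 × 480 × 5.656 × 190 × 10⁻³ = 309.5 kN (transverse, base value).
(i) R_nwl + R_nwt = 765.6 kN; (ii) 0.85 R_nwl + 1.5 R_nwt = 851.9 kN.
R_n = max = 851.9 kN [governs: (ii)]; φR_n = 638.9 kN.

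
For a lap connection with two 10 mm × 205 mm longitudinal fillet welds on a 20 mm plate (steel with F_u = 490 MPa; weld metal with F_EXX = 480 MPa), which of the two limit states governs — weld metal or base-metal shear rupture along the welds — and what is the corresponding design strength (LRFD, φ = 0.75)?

t_e = 0.707 × 10 = 7.07 mm; L = 410 mm.
Weld metal: φR_n = 0.75 × 0.6 × 480 × 7.07 × 410 × 10⁻³ = 626.1 kN.
Base metal (shear rupture): φR_n = 0.75 × 0.6 × 490 × 20 × 410 × 10⁻³ = 1808 kN.
Governing: weld metal.

φR_n ≈ 626 kN (weld metal governs)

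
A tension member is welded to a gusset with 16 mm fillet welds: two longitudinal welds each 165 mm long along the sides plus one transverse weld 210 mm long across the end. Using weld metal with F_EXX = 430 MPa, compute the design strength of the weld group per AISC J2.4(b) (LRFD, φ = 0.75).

φR_n ≈ 1300 kN

t_e = 0.707 × 16 = 11.31 mm.
R_nwl = 0.6 × 430 × 11.31 × 330 × 10⁻³ = 963.1 kN (longitudinal, 2 welds).
R_nwt = 0.6 × 430 × 11.31 × 210 × 10⁻³ = 612.9 kN (transverse, base value).
(i) R_nwl + R_nwt = 1576 kN; (ii) 0.85 R_nwl + 1.5 R_nwt = 1738 kN.
R_n = max = 1738 kN [governs: (ii)]; φR_n = 1303 kN.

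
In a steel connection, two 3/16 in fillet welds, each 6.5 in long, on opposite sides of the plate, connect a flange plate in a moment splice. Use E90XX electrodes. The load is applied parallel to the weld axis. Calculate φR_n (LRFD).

φR_n ≈ 69.8 kip

E90XX → F_EXX = 90 ksi.
Effective throat t_e = 0.707 × 0.1875 = 0.1326 in.
Total length L = 13 in; A_we = 0.1326 × 13 = 1.723 in².
F_nw = 0.6 F_EXX = 0.6 × 90 = 54 ksi.
φR_n = 0.75 × 54 × 1.723 = 69.79 kip.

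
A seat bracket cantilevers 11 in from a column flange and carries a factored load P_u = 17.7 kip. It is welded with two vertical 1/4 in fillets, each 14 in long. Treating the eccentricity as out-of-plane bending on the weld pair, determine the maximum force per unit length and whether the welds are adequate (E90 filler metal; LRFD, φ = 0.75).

f_max ≈ 3.05 kip/in; adequate

E90XX → F_EXX = 90 ksi.
L_w = 2 × 14 = 28 in; section modulus (unit throat) S = 2 × L²/6 = 65.33 in².
Direct shear f_v = P/L_w = 17.7/28 = 0.6321 kip/in.
Moment M = P × e = 17.7 × 11 = 194.7 kip·in; bending f_b = M/S = 2.98 kip/in.
f_max = √(f_v² + f_b²) = √(0.6321² + 2.98²) = 3.046 kip/in.
φr_n = 0.75 × 0.6 × 90 × (0.707 × 0.25) = 7.158 kip/in → adequate.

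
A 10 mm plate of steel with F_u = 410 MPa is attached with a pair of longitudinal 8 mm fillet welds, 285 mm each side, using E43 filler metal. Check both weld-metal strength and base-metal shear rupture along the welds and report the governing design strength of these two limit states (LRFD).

E43XX → F_EXX = 430 MPa.
t_e = 0.707 × 8 = 5.656 mm; L = 570 mm.
Weld metal: φR_n = 0.75 × 0.6 × 430 × 5.656 × 570 × 10⁻³ = 623.8 kN.
Base metal (shear rupture): φR_n = 0.75 × 0.6 × 410 × 10 × 570 × 10⁻³ = 1052 kN.
Governing: weld metal.

φR_n ≈ 624 kN (weld metal governs)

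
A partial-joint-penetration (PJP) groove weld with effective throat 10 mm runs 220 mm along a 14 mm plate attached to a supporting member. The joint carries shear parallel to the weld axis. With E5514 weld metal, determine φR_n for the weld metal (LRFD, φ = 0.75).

E55XX → F_EXX = 550 MPa.
Effective throat (given) t_e = 10 mm.
A_we = 10 × 220 = 2200 mm².
F_nw = 0.6 F_EXX = 330 MPa.
φR_n = 0.75 × 330 × 2200 × 10⁻³ = 544.5 kN.

φR_n ≈ 544 kN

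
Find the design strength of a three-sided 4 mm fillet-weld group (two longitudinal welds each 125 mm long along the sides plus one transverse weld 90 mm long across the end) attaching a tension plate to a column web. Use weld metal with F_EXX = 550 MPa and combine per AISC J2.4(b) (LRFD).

t_e = 0.707 × 4 = 2.828 mm.
R_nwl = 0.6 × 550 × 2.828 × 250 × 10⁻³ = 233.3 kN (longitudinal, 2 welds).
R_nwt = 0.6 × 550 × 2.828 × 90 × 10⁻³ = 83.99 kN (transverse, base value).
(i) R_nwl + R_nwt = 317.3 kN; (ii) 0.85 R_nwl + 1.5 R_nwt = 324.3 kN.
R_n = max = 324.3 kN [governs: (ii)]; φR_n = 243.2 kN.

φR_n ≈ 243 kN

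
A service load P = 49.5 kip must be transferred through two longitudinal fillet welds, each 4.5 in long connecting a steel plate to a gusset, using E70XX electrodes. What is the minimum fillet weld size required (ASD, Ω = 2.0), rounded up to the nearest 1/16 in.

w = 3/8 in

E70XX → F_EXX = 70 ksi.
Total weld length L = 9 in.
Required throat t_e = P × Ω / (0.6 F_EXX × L) = 49.5 × 2.0 / (0.6 × 70 × 9) = 0.2619 in.
Required leg w = t_e / 0.707 = 0.3704 in → use 3/8 in.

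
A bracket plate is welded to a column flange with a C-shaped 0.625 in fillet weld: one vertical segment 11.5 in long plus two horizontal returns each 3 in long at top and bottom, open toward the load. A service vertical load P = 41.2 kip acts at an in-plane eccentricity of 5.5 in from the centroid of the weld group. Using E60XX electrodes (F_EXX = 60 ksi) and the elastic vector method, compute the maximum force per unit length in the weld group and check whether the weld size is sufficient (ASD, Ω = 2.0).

Total weld length L_w = 17.5 in. Treat welds as unit-width lines.
Centroid: x̄ = 2×3×1.5 / 17.5 = 0.5143 in from the vertical weld.
Polar moment about centroid: J = I_x + I_y = [11.5³/12 + 2×3×5.75²] + [11.5×0.5143² + 2(3³/12 + 3×0.9857²)] = 338.5 in³.
Direct shear f_v = P/L_w = 41.2 / 17.5 = 2.354 kip/in (vertical).
Torsion M = P·e = 41.2 × 5.5 = 226.6 kip·in.
Critical point at (x, y) = (2.486, 5.75) from centroid. f_tx = M·y/J = 3.849 kip/in; f_ty = M·x/J = 1.664 kip/in.
Resultant f_max = √[f_tx² + (f_v + f_ty)²] = √[3.849² + (2.354 + 1.664)²] = 5.565 kip/in.
Capacity per unit length: r_n/Ω = (1/2.0) × 0.6 × 60 × (0.707 × 0.625) = 7.954 kip/in.
5.565 ≤ 7.954 → adequate.

f_max ≈ 5.56 kip/in; adequate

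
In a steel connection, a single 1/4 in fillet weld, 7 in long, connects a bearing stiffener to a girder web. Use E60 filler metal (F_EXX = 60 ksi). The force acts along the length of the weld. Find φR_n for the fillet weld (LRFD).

φR_n ≈ 33.4 kips

Effective throat t_e = 0.707 × 0.25 = 0.1767 in.
Total length L = 7 in; A_we = 0.1767 × 7 = 1.237 in².
F_nw = 0.6 F_EXX = 0.6 × 60 = 36 ksi.
φR_n = 0.75 × 36 × 1.237 = 33.41 kips.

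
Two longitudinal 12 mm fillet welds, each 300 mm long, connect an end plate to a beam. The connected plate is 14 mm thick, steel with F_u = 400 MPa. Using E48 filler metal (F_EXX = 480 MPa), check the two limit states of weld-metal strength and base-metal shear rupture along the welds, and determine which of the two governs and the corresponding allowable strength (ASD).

t_e = 0.707 × 12 = 8.484 mm; L = 600 mm.
Weld metal: R_n/Ω = (1/2.0) × 0.6 × 480 × 8.484 × 600 × 10⁻³ = 733 kN.
Base metal (shear rupture): R_n/Ω = (1/2.0) × 0.6 × 400 × 14 × 600 × 10⁻³ = 1008 kN.
Governing: weld metal.

R_n/Ω ≈ 733 kN (weld metal governs)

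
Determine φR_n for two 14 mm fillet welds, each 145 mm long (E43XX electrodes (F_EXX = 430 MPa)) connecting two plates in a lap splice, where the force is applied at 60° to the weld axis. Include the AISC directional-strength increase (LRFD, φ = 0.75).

φR_n ≈ 779 kN

t_e = 0.707 × 14 = 9.898 mm; A_we = 9.898 × 290 = 2870 mm².
Directional factor: 1.0 + 0.5 sin^1.5(60°) = 1.403.
F_nw = 0.6 × 430 × 1.403 = 362 MPa.
φR_n = 0.75 × 362 × 2870 × 10⁻³ = 779.2 kN.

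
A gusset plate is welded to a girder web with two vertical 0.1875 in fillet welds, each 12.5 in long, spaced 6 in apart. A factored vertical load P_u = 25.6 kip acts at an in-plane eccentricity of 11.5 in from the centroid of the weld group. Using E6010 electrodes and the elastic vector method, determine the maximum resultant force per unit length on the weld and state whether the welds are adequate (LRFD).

f_max ≈ 4.25 kip/in; NOT adequate

E60XX → F_EXX = 60 ksi.
Total weld length L_w = 25 in. Treat welds as unit-width lines.
Polar moment about centroid: J = 2[d³/12 + d(b/2)²] = 2[12.5³/12 + 12.5×3²] = 550.5 in³.
Direct shear f_v = P/L_w = 25.6 / 25 = 1.024 kip/in (vertical).
Torsion M = P·e = 25.6 × 11.5 = 294.4 kip·in.
Critical point at (x, y) = (3, 6.25) from centroid. f_tx = M·y/J = 3.342 kip/in; f_ty = M·x/J = 1.604 kip/in.
Resultant f_max = √[f_tx² + (f_v + f_ty)²] = √[3.342² + (1.024 + 1.604)²] = 4.252 kip/in.
Capacity per unit length: φr_n = 0.75 × 0.6 × 60 × (0.707 × 0.1875) = 3.579 kip/in.
4.252 > 3.579 → NOT adequate.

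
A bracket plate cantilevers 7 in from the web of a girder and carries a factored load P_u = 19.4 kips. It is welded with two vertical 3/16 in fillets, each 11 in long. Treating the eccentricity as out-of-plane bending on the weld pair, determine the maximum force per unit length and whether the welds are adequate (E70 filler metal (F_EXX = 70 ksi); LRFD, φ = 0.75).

f_max ≈ 3.48 kip/in; adequate

L_w = 2 × 11 = 22 in; section modulus (unit throat) S = 2 × L²/6 = 40.33 in².
Direct shear f_v = P/L_w = 19.4/22 = 0.8818 kip/in.
Moment M = P × e = 19.4 × 7 = 135.8 kip·in; bending f_b = M/S = 3.367 kip/in.
f_max = √(f_v² + f_b²) = √(0.8818² + 3.367²) = 3.481 kip/in.
φr_n = 0.75 × 0.6 × 70 × (0.707 × 0.1875) = 4.176 kip/in → adequate.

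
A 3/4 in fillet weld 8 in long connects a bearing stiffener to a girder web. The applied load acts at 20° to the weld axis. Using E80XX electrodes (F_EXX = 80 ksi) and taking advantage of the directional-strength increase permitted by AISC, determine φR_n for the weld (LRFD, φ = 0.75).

φR_n ≈ 168 kips

t_e = 0.707 × 0.75 = 0.5302 in; A_we = 0.5302 × 8 = 4.242 in².
Directional factor: 1.0 + 0.5 sin^1.5(20°) = 1.1.
F_nw = 0.6 × 80 × 1.1 = 52.8 ksi.
φR_n = 0.75 × 52.8 × 4.242 = 168 kips.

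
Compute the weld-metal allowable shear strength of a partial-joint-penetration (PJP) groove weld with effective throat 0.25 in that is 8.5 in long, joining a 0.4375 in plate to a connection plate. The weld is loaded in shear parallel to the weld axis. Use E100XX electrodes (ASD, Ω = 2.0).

R_n/Ω ≈ 63.8 kip

E100XX → F_EXX = 100 ksi.
Effective throat (given) t_e = 0.25 in.
A_we = 0.25 × 8.5 = 2.125 in².
F_nw = 0.6 F_EXX = 60 ksi.
R_n/Ω = (60 × 2.125) / 2.0 = 63.75 kip.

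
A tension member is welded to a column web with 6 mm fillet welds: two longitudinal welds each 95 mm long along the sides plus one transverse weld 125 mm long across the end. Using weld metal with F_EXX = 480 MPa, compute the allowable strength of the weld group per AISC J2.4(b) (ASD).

R_n/Ω ≈ 213 kN

t_e = 0.707 × 6 = 4.242 mm.
R_nwl = 0.6 × 480 × 4.242 × 190 × 10⁻³ = 232.1 kN (longitudinal, 2 welds).
R_nwt = 0.6 × 480 × 4.242 × 125 × 10⁻³ = 152.7 kN (transverse, base value).
(i) R_nwl + R_nwt = 384.8 kN; (ii) 0.85 R_nwl + 1.5 R_nwt = 426.4 kN.
R_n = max = 426.4 kN [governs: (ii)]; R_n/Ω = 213.2 kN.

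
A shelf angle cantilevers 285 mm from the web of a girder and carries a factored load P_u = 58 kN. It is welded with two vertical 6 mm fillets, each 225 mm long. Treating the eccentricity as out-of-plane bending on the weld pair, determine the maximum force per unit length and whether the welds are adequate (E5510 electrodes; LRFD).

f_max ≈ 988 N/mm; adequate

E55XX → F_EXX = 550 MPa.
L_w = 2 × 225 = 450 mm; section modulus (unit throat) S = 2 × L²/6 = 16880 mm².
Direct shear f_v = P/L_w = 58×10³/450 = 128.9 N/mm.
Moment M = P × e = 58×10³ × 285 = 16530000 N·mm; bending f_b = M/S = 979.6 N/mm.
f_max = √(f_v² + f_b²) = √(128.9² + 979.6²) = 988 N/mm.
φr_n = 0.75 × 0.6 × 550 × (0.707 × 6) = 1050 N/mm → adequate.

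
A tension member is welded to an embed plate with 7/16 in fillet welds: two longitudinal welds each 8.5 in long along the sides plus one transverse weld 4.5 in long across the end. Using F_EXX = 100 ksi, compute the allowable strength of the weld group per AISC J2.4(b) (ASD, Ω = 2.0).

t_e = 0.707 × 0.4375 = 0.3093 in.
R_nwl = 0.6 × 100 × 0.3093 × 17 = 315.5 kips (longitudinal, 2 welds).
R_nwt = 0.6 × 100 × 0.3093 × 4.5 = 83.51 kips (transverse, base value).
(i) R_nwl + R_nwt = 399 kips; (ii) 0.85 R_nwl + 1.5 R_nwt = 393.4 kips.
R_n = max = 399 kips [governs: (i)]; R_n/Ω = 199.5 kips.

R_n/Ω ≈ 200 kips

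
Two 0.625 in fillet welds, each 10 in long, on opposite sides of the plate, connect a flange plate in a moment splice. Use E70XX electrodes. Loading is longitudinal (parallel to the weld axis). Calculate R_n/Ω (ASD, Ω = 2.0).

E70XX → F_EXX = 70 ksi.
Effective throat t_e = 0.707 × 0.625 = 0.4419 in.
Total length L = 20 in; A_we = 0.4419 × 20 = 8.837 in².
F_nw = 0.6 F_EXX = 0.6 × 70 = 42 ksi.
R_n = 42 × 8.837 = 371.2 kip; R_n/Ω = 371.2/2.0 = 185.6 kip.

R_n/Ω ≈ 186 kip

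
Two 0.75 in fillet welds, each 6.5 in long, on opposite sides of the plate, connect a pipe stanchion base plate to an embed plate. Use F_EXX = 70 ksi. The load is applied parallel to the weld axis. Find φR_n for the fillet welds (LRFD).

φR_n ≈ 217 kip

Effective throat t_e = 0.707 × 0.75 = 0.5302 in.
Total length L = 13 in; A_we = 0.5302 × 13 = 6.893 in².
F_nw = 0.6 F_EXX = 0.6 × 70 = 42 ksi.
φR_n = 0.75 × 42 × 6.893 = 217.1 kip.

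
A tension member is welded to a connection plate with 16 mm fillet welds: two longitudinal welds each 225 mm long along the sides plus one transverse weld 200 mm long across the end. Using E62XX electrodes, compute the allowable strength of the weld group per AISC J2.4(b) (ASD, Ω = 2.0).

R_n/Ω ≈ 1440 kN

E62XX → F_EXX = 620 MPa.
t_e = 0.707 × 16 = 11.31 mm.
R_nwl = 0.6 × 620 × 11.31 × 450 × 10⁻³ = 1894 kN (longitudinal, 2 welds).
R_nwt = 0.6 × 620 × 11.31 × 200 × 10⁻³ = 841.6 kN (transverse, base value).
(i) R_nwl + R_nwt = 2735 kN; (ii) 0.85 R_nwl + 1.5 R_nwt = 2872 kN.
R_n = max = 2872 kN [governs: (ii)]; R_n/Ω = 1436 kN.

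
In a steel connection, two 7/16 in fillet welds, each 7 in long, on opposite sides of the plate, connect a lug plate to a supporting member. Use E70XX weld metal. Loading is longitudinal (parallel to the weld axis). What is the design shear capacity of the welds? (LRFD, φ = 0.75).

E70XX → F_EXX = 70 ksi.
Effective throat t_e = 0.707 × 0.4375 = 0.3093 in.
Total length L = 14 in; A_we = 0.3093 × 14 = 4.33 in².
F_nw = 0.6 F_EXX = 0.6 × 70 = 42 ksi.
φR_n = 0.75 × 42 × 4.33 = 136.4 kip.

φR_n ≈ 136 kip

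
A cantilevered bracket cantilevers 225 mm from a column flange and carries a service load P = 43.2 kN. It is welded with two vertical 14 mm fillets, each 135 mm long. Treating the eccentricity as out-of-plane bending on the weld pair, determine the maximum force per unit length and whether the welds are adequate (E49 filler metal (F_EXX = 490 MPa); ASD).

L_w = 2 × 135 = 270 mm; section modulus (unit throat) S = 2 × L²/6 = 6075 mm².
Direct shear f_v = P/L_w = 43.2×10³/270 = 160 N/mm.
Moment M = P × e = 43.2×10³ × 225 = 9720000 N·mm; bending f_b = M/S = 1600 N/mm.
f_max = √(f_v² + f_b²) = √(160² + 1600²) = 1608 N/mm.
r_n/Ω = (1/2.0) × 0.6 × 490 × (0.707 × 14) = 1455 N/mm → NOT adequate.

f_max ≈ 1610 N/mm; NOT adequate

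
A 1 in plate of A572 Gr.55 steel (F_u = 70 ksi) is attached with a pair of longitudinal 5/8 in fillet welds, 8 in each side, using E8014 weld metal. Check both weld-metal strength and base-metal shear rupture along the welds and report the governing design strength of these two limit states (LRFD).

E80XX → F_EXX = 80 ksi.
t_e = 0.707 × 0.625 = 0.4419 in; L = 16 in.
Weld metal: φR_n = 0.75 × 0.6 × 80 × 0.4419 × 16 = 254.5 kip.
Base metal (shear rupture): φR_n = 0.75 × 0.6 × 70 × 1 × 16 = 504 kip.
Governing: weld metal.

φR_n ≈ 255 kip (weld metal governs)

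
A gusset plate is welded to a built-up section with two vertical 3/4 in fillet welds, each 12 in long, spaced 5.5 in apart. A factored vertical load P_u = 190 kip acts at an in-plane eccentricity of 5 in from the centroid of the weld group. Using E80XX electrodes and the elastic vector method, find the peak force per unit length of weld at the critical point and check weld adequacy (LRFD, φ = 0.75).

f_max ≈ 18.1 kip/in; adequate

E80XX → F_EXX = 80 ksi.
Total weld length L_w = 24 in. Treat welds as unit-width lines.
Polar moment about centroid: J = 2[d³/12 + d(b/2)²] = 2[12³/12 + 12×2.75²] = 469.5 in³.
Direct shear f_v = P/L_w = 190 / 24 = 7.917 kip/in (vertical).
Torsion M = P·e = 190 × 5 = 950 kip·in.
Critical point at (x, y) = (2.75, 6) from centroid. f_tx = M·y/J = 12.14 kip/in; f_ty = M·x/J = 5.564 kip/in.
Resultant f_max = √[f_tx² + (f_v + f_ty)²] = √[12.14² + (7.917 + 5.564)²] = 18.14 kip/in.
Capacity per unit length: φr_n = 0.75 × 0.6 × 80 × (0.707 × 0.75) = 19.09 kip/in.
18.14 ≤ 19.09 → adequate.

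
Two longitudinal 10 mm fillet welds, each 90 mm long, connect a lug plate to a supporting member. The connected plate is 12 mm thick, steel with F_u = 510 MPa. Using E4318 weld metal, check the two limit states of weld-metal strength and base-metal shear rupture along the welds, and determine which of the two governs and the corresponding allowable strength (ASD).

R_n/Ω ≈ 164 kN (weld metal governs)

E43XX → F_EXX = 430 MPa.
t_e = 0.707 × 10 = 7.07 mm; L = 180 mm.
Weld metal: R_n/Ω = (1/2.0) × 0.6 × 430 × 7.07 × 180 × 10⁻³ = 164.2 kN.
Base metal (shear rupture): R_n/Ω = (1/2.0) × 0.6 × 510 × 12 × 180 × 10⁻³ = 330.5 kN.
Governing: weld metal.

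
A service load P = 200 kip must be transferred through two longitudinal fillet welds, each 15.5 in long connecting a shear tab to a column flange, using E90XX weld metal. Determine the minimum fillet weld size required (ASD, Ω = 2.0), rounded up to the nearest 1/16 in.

w = 3/8 in

E90XX → F_EXX = 90 ksi.
Total weld length L = 31 in.
Required throat t_e = P × Ω / (0.6 F_EXX × L) = 200 × 2.0 / (0.6 × 90 × 31) = 0.2389 in.
Required leg w = t_e / 0.707 = 0.338 in → use 3/8 in.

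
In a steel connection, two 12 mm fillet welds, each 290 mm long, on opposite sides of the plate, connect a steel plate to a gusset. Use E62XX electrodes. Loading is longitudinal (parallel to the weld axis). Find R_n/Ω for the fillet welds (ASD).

E62XX → F_EXX = 620 MPa.
Effective throat t_e = 0.707 × 12 = 8.484 mm.
Total length L = 580 mm; A_we = 8.484 × 580 = 4921 mm².
F_nw = 0.6 F_EXX = 0.6 × 620 = 372 MPa.
R_n = 372 × 4921 × 10⁻³ = 1831 kN; R_n/Ω = 1831/2.0 = 915.3 kN.

R_n/Ω ≈ 915 kN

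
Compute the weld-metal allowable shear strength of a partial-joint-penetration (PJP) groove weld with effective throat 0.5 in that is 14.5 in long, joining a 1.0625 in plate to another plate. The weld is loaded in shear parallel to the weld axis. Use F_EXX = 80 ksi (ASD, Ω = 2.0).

Effective throat (given) t_e = 0.5 in.
A_we = 0.5 × 14.5 = 7.25 in².
F_nw = 0.6 F_EXX = 48 ksi.
R_n/Ω = (48 × 7.25) / 2.0 = 174 kip.

R_n/Ω ≈ 174 kip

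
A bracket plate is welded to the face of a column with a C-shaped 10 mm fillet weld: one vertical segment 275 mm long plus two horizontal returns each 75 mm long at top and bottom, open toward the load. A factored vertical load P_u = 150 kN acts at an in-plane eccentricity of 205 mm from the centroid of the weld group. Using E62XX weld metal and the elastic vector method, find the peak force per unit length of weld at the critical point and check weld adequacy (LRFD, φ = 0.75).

f_max ≈ 1160 N/mm; adequate

E62XX → F_EXX = 620 MPa.
Total weld length L_w = 425 mm. Treat welds as unit-width lines.
Centroid: x̄ = 2×75×37.5 / 425 = 13.24 mm from the vertical weld.
Polar moment about centroid: J = I_x + I_y = [275³/12 + 2×75×137.5²] + [275×13.24² + 2(75³/12 + 75×24.26²)] = 4776000 mm³.
Direct shear f_v = P/L_w = 150×10³ / 425 = 352.9 N/mm (vertical).
Torsion M = P·e = 150×10³ × 205 = 30750000 N·mm.
Critical point at (x, y) = (61.76, 137.5) from centroid. f_tx = M·y/J = 885.3 N/mm; f_ty = M·x/J = 397.7 N/mm.
Resultant f_max = √[f_tx² + (f_v + f_ty)²] = √[885.3² + (352.9 + 397.7)²] = 1161 N/mm.
Capacity per unit length: φr_n = 0.75 × 0.6 × 620 × (0.707 × 10) = 1973 N/mm.
1161 ≤ 1973 → adequate.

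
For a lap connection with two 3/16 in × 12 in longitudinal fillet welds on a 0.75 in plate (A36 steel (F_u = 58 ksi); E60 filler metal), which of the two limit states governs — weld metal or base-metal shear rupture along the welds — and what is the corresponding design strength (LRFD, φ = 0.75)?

E60XX → F_EXX = 60 ksi.
t_e = 0.707 × 0.1875 = 0.1326 in; L = 24 in.
Weld metal: φR_n = 0.75 × 0.6 × 60 × 0.1326 × 24 = 85.9 kip.
Base metal (shear rupture): φR_n = 0.75 × 0.6 × 58 × 0.75 × 24 = 469.8 kip.
Governing: weld metal.

φR_n ≈ 85.9 kip (weld metal governs)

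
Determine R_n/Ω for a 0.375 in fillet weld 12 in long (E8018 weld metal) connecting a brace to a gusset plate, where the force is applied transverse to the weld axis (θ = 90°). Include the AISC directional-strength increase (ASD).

E80XX → F_EXX = 80 ksi.
t_e = 0.707 × 0.375 = 0.2651 in; A_we = 0.2651 × 12 = 3.181 in².
Directional factor: 1.0 + 0.5 sin^1.5(90°) = 1.5.
F_nw = 0.6 × 80 × 1.5 = 72 ksi.
R_n/Ω = (72 × 3.181) / 2.0 = 114.5 kips.

R_n/Ω ≈ 115 kips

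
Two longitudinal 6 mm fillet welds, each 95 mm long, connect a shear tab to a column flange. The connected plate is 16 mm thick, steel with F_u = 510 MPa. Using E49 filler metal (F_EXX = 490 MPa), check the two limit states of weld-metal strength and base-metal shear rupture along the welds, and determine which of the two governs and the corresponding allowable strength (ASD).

t_e = 0.707 × 6 = 4.242 mm; L = 190 mm.
Weld metal: R_n/Ω = (1/2.0) × 0.6 × 490 × 4.242 × 190 × 10⁻³ = 118.5 kN.
Base metal (shear rupture): R_n/Ω = (1/2.0) × 0.6 × 510 × 16 × 190 × 10⁻³ = 465.1 kN.
Governing: weld metal.

R_n/Ω ≈ 118 kN (weld metal governs)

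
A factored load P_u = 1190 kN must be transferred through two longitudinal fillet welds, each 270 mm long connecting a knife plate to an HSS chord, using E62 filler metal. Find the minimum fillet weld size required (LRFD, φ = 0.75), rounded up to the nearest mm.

E62XX → F_EXX = 620 MPa.
Total weld length L = 540 mm.
Required throat t_e = P_u / (φ × 0.6 F_EXX × L) = 1190 / (0.75 × 0.6 × 620 × 540 × 10⁻³) = 7.899 mm.
Required leg w = t_e / 0.707 = 11.17 mm → use 12 mm.

w = 12 mm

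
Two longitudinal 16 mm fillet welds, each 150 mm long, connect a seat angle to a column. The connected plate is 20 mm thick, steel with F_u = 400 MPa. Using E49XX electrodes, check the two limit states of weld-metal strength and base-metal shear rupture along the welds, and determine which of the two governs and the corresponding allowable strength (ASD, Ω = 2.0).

R_n/Ω ≈ 499 kN (weld metal governs)

E49XX → F_EXX = 490 MPa.
t_e = 0.707 × 16 = 11.31 mm; L = 300 mm.
Weld metal: R_n/Ω = (1/2.0) × 0.6 × 490 × 11.31 × 300 × 10⁻³ = 498.9 kN.
Base metal (shear rupture): R_n/Ω = (1/2.0) × 0.6 × 400 × 20 × 300 × 10⁻³ = 720 kN.
Governing: weld metal.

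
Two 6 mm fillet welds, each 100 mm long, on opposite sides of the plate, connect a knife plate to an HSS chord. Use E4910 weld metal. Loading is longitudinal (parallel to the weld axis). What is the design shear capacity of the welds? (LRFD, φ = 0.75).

φR_n ≈ 187 kN

E49XX → F_EXX = 490 MPa.
Effective throat t_e = 0.707 × 6 = 4.242 mm.
Total length L = 200 mm; A_we = 4.242 × 200 = 848.4 mm².
F_nw = 0.6 F_EXX = 0.6 × 490 = 294 MPa.
φR_n = 0.75 × 294 × 848.4 × 10⁻³ = 187.1 kN.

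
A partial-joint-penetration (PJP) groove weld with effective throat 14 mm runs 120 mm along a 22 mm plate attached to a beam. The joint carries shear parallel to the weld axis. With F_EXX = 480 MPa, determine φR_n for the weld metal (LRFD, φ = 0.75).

Effective throat (given) t_e = 14 mm.
A_we = 14 × 120 = 1680 mm².
F_nw = 0.6 F_EXX = 288 MPa.
φR_n = 0.75 × 288 × 1680 × 10⁻³ = 362.9 kN.

φR_n ≈ 363 kN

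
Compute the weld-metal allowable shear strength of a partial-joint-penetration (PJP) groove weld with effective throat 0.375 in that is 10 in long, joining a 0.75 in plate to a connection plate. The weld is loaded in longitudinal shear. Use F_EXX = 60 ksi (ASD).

R_n/Ω ≈ 67.5 kip

Effective throat (given) t_e = 0.375 in.
A_we = 0.375 × 10 = 3.75 in².
F_nw = 0.6 F_EXX = 36 ksi.
R_n/Ω = (36 × 3.75) / 2.0 = 67.5 kip.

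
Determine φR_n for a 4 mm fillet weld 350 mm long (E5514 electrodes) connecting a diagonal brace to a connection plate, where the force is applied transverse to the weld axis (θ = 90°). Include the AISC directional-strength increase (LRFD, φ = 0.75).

φR_n ≈ 367 kN

E55XX → F_EXX = 550 MPa.
t_e = 0.707 × 4 = 2.828 mm; A_we = 2.828 × 350 = 989.8 mm².
Directional factor: 1.0 + 0.5 sin^1.5(90°) = 1.5.
F_nw = 0.6 × 550 × 1.5 = 495 MPa.
φR_n = 0.75 × 495 × 989.8 × 10⁻³ = 367.5 kN.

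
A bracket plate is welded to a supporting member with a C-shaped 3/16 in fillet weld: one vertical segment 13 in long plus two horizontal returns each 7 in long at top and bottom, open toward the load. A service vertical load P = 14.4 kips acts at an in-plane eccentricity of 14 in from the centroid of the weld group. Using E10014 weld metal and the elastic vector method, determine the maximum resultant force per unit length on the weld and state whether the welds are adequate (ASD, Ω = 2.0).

f_max ≈ 2.21 kip/in; adequate

E100XX → F_EXX = 100 ksi.
Total weld length L_w = 27 in. Treat welds as unit-width lines.
Centroid: x̄ = 2×7×3.5 / 27 = 1.815 in from the vertical weld.
Polar moment about centroid: J = I_x + I_y = [13³/12 + 2×7×6.5²] + [13×1.815² + 2(7³/12 + 7×1.685²)] = 914.3 in³.
Direct shear f_v = P/L_w = 14.4 / 27 = 0.5333 kip/in (vertical).
Torsion M = P·e = 14.4 × 14 = 201.6 kip·in.
Critical point at (x, y) = (5.185, 6.5) from centroid. f_tx = M·y/J = 1.433 kip/in; f_ty = M·x/J = 1.143 kip/in.
Resultant f_max = √[f_tx² + (f_v + f_ty)²] = √[1.433² + (0.5333 + 1.143)²] = 2.206 kip/in.
Capacity per unit length: r_n/Ω = (1/2.0) × 0.6 × 100 × (0.707 × 0.1875) = 3.977 kip/in.
2.206 ≤ 3.977 → adequate.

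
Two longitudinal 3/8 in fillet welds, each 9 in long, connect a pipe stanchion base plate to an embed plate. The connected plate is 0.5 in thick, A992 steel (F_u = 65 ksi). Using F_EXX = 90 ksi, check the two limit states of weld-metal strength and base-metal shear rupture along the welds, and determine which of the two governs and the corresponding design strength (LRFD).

φR_n ≈ 193 kip (weld metal governs)

t_e = 0.707 × 0.375 = 0.2651 in; L = 18 in.
Weld metal: φR_n = 0.75 × 0.6 × 90 × 0.2651 × 18 = 193.3 kip.
Base metal (shear rupture): φR_n = 0.75 × 0.6 × 65 × 0.5 × 18 = 263.2 kip.
Governing: weld metal.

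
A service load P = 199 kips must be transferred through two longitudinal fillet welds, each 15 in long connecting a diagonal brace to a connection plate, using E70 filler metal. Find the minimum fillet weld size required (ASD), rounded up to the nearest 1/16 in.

E70XX → F_EXX = 70 ksi.
Total weld length L = 30 in.
Required throat t_e = P × Ω / (0.6 F_EXX × L) = 199 × 2.0 / (0.6 × 70 × 30) = 0.3159 in.
Required leg w = t_e / 0.707 = 0.4468 in → use 1/2 in.

w = 1/2 in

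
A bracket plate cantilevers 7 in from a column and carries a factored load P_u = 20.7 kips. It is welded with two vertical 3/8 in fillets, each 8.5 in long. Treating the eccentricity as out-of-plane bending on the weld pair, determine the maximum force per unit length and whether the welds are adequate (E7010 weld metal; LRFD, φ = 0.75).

f_max ≈ 6.14 kip/in; adequate

E70XX → F_EXX = 70 ksi.
L_w = 2 × 8.5 = 17 in; section modulus (unit throat) S = 2 × L²/6 = 24.08 in².
Direct shear f_v = P/L_w = 20.7/17 = 1.218 kip/in.
Moment M = P × e = 20.7 × 7 = 144.9 kip·in; bending f_b = M/S = 6.017 kip/in.
f_max = √(f_v² + f_b²) = √(1.218² + 6.017²) = 6.139 kip/in.
φr_n = 0.75 × 0.6 × 70 × (0.707 × 0.375) = 8.351 kip/in → adequate.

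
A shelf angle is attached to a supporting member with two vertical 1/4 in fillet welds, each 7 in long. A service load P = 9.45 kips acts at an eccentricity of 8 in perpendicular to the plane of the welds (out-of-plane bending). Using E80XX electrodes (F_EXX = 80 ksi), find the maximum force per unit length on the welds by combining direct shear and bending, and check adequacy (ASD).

L_w = 2 × 7 = 14 in; section modulus (unit throat) S = 2 × L²/6 = 16.33 in².
Direct shear f_v = P/L_w = 9.45/14 = 0.675 kip/in.
Moment M = P × e = 9.45 × 8 = 75.6 kip·in; bending f_b = M/S = 4.629 kip/in.
f_max = √(f_v² + f_b²) = √(0.675² + 4.629²) = 4.678 kip/in.
r_n/Ω = (1/2.0) × 0.6 × 80 × (0.707 × 0.25) = 4.242 kip/in → NOT adequate.

f_max ≈ 4.68 kip/in; NOT adequate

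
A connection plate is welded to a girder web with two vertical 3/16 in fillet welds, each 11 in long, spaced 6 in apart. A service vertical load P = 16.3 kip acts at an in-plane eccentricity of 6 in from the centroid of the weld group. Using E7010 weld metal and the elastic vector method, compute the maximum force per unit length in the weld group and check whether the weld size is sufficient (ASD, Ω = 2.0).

f_max ≈ 1.93 kip/in; adequate

E70XX → F_EXX = 70 ksi.
Total weld length L_w = 22 in. Treat welds as unit-width lines.
Polar moment about centroid: J = 2[d³/12 + d(b/2)²] = 2[11³/12 + 11×3²] = 419.8 in³.
Direct shear f_v = P/L_w = 16.3 / 22 = 0.7409 kip/in (vertical).
Torsion M = P·e = 16.3 × 6 = 97.8 kip·in.
Critical point at (x, y) = (3, 5.5) from centroid. f_tx = M·y/J = 1.281 kip/in; f_ty = M·x/J = 0.6988 kip/in.
Resultant f_max = √[f_tx² + (f_v + f_ty)²] = √[1.281² + (0.7409 + 0.6988)²] = 1.927 kip/in.
Capacity per unit length: r_n/Ω = (1/2.0) × 0.6 × 70 × (0.707 × 0.1875) = 2.784 kip/in.
1.927 ≤ 2.784 → adequate.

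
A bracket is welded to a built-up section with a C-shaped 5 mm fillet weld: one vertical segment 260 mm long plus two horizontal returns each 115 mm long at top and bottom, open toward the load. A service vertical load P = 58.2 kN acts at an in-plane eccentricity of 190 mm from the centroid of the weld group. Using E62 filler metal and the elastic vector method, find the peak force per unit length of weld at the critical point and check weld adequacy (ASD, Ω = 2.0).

E62XX → F_EXX = 620 MPa.
Total weld length L_w = 490 mm. Treat welds as unit-width lines.
Centroid: x̄ = 2×115×57.5 / 490 = 26.99 mm from the vertical weld.
Polar moment about centroid: J = I_x + I_y = [260³/12 + 2×115×130²] + [260×26.99² + 2(115³/12 + 115×30.51²)] = 6009000 mm³.
Direct shear f_v = P/L_w = 58.2×10³ / 490 = 118.8 N/mm (vertical).
Torsion M = P·e = 58.2×10³ × 190 = 11058000 N·mm.
Critical point at (x, y) = (88.01, 130) from centroid. f_tx = M·y/J = 239.2 N/mm; f_ty = M·x/J = 162 N/mm.
Resultant f_max = √[f_tx² + (f_v + f_ty)²] = √[239.2² + (118.8 + 162)²] = 368.9 N/mm.
Capacity per unit length: r_n/Ω = (1/2.0) × 0.6 × 620 × (0.707 × 5) = 657.5 N/mm.
368.9 ≤ 657.5 → adequate.

f_max ≈ 369 N/mm; adequate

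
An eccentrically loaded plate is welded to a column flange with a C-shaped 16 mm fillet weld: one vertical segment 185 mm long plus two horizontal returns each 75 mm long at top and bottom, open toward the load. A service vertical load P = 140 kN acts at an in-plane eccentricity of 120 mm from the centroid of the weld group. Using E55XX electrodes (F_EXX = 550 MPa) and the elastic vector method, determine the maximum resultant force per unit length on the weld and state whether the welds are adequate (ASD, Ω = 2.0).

f_max ≈ 1200 N/mm; adequate

Total weld length L_w = 335 mm. Treat welds as unit-width lines.
Centroid: x̄ = 2×75×37.5 / 335 = 16.79 mm from the vertical weld.
Polar moment about centroid: J = I_x + I_y = [185³/12 + 2×75×92.5²] + [185×16.79² + 2(75³/12 + 75×20.71²)] = 1998000 mm³.
Direct shear f_v = P/L_w = 140×10³ / 335 = 417.9 N/mm (vertical).
Torsion M = P·e = 140×10³ × 120 = 16800000 N·mm.
Critical point at (x, y) = (58.21, 92.5) from centroid. f_tx = M·y/J = 777.8 N/mm; f_ty = M·x/J = 489.5 N/mm.
Resultant f_max = √[f_tx² + (f_v + f_ty)²] = √[777.8² + (417.9 + 489.5)²] = 1195 N/mm.
Capacity per unit length: r_n/Ω = (1/2.0) × 0.6 × 550 × (0.707 × 16) = 1866 N/mm.
1195 ≤ 1866 → adequate.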